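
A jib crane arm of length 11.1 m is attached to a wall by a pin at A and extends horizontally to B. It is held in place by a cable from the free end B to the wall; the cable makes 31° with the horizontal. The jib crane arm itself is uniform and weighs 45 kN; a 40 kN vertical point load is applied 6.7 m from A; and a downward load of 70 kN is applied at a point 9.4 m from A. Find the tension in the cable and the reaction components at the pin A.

T = 205.7 kN, A_x = 176.3 kN, A_y = 49.08 kN

ΣM about A: T·sin31°·11.1 − 45·5.55 − 40·6.7 − 70·9.4 = 0 → T = 1175.75/(11.1·0.515038) = 205.661 ≈ 205.7 kN.
ΣF_x = 0: A_x − T·cos31° = 0 → A_x = 205.661 × 0.857167 = 176.3 kN.
ΣF_y = 0: A_y + T·sin31° − 45 − 40 − 70 = 0 → A_y = 155 − 205.661 × 0.515038 = 49.08 kN.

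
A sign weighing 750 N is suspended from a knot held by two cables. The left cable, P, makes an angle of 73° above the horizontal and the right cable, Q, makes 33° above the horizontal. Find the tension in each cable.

T_P = 654.4 N, T_Q = 228.1 N

ΣF_x = 0: −T_P·cos73° + T_Q·cos33° = 0 → T_Q = 0.348613·T_P.
ΣF_y = 0: T_P·sin73° + T_Q·sin33° = 750.
Substitute: T_P·(0.956305 + 0.348613·0.544639) = 750 → T_P = 654.351 ≈ 654.4 N.
Then T_Q = 0.348613 × 654.351 = 228.1 N.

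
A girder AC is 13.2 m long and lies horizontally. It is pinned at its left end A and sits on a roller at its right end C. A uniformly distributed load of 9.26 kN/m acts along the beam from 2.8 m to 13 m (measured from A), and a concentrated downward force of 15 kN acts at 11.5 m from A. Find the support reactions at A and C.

A_x = 0, A_y = 39.86 kN, C_y = 69.60 kN

Resultant of the distributed load: 9.26 × 10.2 = 94.452 kN at 7.9 m from A.
Moments about A: C_y·13.2 − (9.26·10.2)·7.9 − 15·11.5 = 0 → C_y = 918.6708/13.2 = 69.5963 ≈ 69.60 kN.
ΣF_y = 0: A_y + 69.5963 − 9.26·10.2 − 15 = 0 → A_y = 39.86 kN.
ΣF_x = 0: no horizontal applied forces, so A_x = 0.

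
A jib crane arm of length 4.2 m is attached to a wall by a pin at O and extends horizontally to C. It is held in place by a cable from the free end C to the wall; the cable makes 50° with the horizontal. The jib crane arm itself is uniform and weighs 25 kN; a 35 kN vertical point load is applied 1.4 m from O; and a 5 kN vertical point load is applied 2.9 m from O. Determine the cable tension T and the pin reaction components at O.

T = 36.05 kN, O_x = 23.18 kN, O_y = 37.38 kN

ΣM about O: T·sin50°·4.2 − 25·2.1 − 35·1.4 − 5·2.9 = 0 → T = 116/(4.2·0.766044) = 36.0541 ≈ 36.05 kN.
ΣF_x = 0: O_x − T·cos50° = 0 → O_x = 36.0541 × 0.642788 = 23.18 kN.
ΣF_y = 0: O_y + T·sin50° − 25 − 35 − 5 = 0 → O_y = 65 − 36.0541 × 0.766044 = 37.38 kN.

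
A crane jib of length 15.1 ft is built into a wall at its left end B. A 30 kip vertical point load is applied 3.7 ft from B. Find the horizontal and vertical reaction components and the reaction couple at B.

ΣF_x = 0: B_x = 0.
ΣF_y = 0: B_y − 30 = 0 → B_y = 30.00 kip.
ΣM about B: M_B − 30·3.7 = 0 → M_B = 111.0 kip·ft.

B_x = 0, B_y = 30.00 kip, M_B = 111.0 kip·ft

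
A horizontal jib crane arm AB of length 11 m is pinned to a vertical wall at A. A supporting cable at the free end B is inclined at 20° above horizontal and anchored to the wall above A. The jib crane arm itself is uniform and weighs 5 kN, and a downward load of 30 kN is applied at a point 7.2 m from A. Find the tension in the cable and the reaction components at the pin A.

ΣM about A: T·sin20°·11 − 5·5.5 − 30·7.2 = 0 → T = 243.5/(11·0.34202) = 64.7224 ≈ 64.72 kN.
ΣF_x = 0: A_x − T·cos20° = 0 → A_x = 64.7224 × 0.939693 = 60.82 kN.
ΣF_y = 0: A_y + T·sin20° − 5 − 30 = 0 → A_y = 35 − 64.7224 × 0.34202 = 12.86 kN.

T = 64.72 kN, A_x = 60.82 kN, A_y = 12.86 kN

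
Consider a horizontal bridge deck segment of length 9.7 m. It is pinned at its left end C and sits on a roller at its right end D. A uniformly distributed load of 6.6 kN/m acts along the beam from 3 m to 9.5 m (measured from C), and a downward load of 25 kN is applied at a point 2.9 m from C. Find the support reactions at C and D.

C_x = 0, C_y = 32.78 kN, D_y = 35.12 kN

Resultant of the distributed load: 6.6 × 6.5 = 42.9 kN at 6.25 m from C.
ΣM about C: D_y·9.7 − (6.6·6.5)·6.25 − 25·2.9 = 0 → D_y = 340.625/9.7 = 35.116 ≈ 35.12 kN.
ΣF_y = 0: C_y + 35.116 − 6.6·6.5 − 25 = 0 → C_y = 32.78 kN.
ΣF_x = 0: no horizontal applied forces, so C_x = 0.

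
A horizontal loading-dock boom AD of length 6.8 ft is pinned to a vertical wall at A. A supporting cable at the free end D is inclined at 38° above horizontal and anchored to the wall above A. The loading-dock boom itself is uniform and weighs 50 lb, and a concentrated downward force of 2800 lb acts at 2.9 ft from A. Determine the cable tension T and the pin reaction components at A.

ΣM about A: T·sin38°·6.8 − 50·3.4 − 2800·2.9 = 0 → T = 8290/(6.8·0.615661) = 1980.18 ≈ 1980 lb.
ΣF_x = 0: A_x − T·cos38° = 0 → A_x = 1980.18 × 0.788011 = 1560 lb.
ΣF_y = 0: A_y + T·sin38° − 50 − 2800 = 0 → A_y = 2850 − 1980.18 × 0.615661 = 1631 lb.

T = 1980 lb, A_x = 1560 lb, A_y = 1631 lb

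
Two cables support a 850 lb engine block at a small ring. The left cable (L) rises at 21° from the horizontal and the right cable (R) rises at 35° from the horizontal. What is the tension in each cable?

ΣF_x = 0: −T_L·cos21° + T_R·cos35° = 0 → T_R = 1.13969·T_L.
ΣF_y = 0: T_L·sin21° + T_R·sin35° = 850.
Substitute: T_L·(0.358368 + 1.13969·0.573576) = 850 → T_L = 839.865 ≈ 839.9 lb.
Then T_R = 1.13969 × 839.865 = 957.2 lb.

T_L = 839.9 lb, T_R = 957.2 lb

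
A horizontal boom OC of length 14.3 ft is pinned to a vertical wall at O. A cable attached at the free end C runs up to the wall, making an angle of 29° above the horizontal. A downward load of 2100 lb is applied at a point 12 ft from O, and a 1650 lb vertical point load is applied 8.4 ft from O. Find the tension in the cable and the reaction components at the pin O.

T = 5634 lb, O_x = 4928 lb, O_y = 1019 lb

ΣM about O: T·sin29°·14.3 − 2100·12 − 1650·8.4 = 0 → T = 39060/(14.3·0.48481) = 5634.1 ≈ 5634 lb.
ΣF_x = 0: O_x − T·cos29° = 0 → O_x = 5634.1 × 0.87462 = 4928 lb.
ΣF_y = 0: O_y + T·sin29° − 2100 − 1650 = 0 → O_y = 3750 − 5634.1 × 0.48481 = 1019 lb.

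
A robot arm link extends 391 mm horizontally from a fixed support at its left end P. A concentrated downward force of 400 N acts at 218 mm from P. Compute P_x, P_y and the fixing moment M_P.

ΣF_x = 0: P_x = 0.
ΣF_y = 0: P_y − 400 = 0 → P_y = 400.0 N.
ΣM about P: M_P − 400·218 = 0 → M_P = 87200 N·mm.

P_x = 0, P_y = 400.0 N, M_P = 87200 N·mm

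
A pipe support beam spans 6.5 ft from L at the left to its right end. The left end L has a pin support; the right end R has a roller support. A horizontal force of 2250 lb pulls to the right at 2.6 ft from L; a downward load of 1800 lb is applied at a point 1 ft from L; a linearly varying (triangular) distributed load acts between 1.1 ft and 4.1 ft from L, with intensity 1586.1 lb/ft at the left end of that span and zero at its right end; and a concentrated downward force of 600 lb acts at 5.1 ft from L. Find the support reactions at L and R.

L_x = -2250 lb, L_y = 3263 lb, R_y = 1516 lb

Resultant of the triangular load: ½ × 1586.1 × 3 = 2379.15 lb, acting at 2.1 ft from L (one-third of the span from the peak).
ΣM about L: R_y·6.5 − 1800·1 − (½·1586.1·3)·2.1 − 600·5.1 = 0 → R_y = 9856.215/6.5 = 1516.34 ≈ 1516 lb.
ΣF_y = 0: L_y + 1516.34 − 1800 − ½·1586.1·3 − 600 = 0 → L_y = 3263 lb.
ΣF_x = 0: L_x + 2250 = 0 → L_x = -2250 lb.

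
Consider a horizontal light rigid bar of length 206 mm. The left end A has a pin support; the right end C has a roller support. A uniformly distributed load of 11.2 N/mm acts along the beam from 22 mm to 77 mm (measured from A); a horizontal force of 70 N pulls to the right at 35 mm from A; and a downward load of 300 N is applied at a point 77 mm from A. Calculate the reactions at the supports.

Resultant of the distributed load: 11.2 × 55 = 616 N at 49.5 mm from A.
ΣM about A: C_y·206 − (11.2·55)·49.5 − 300·77 = 0 → C_y = 53592/206 = 260.155 ≈ 260.2 N.
ΣF_y = 0: A_y + 260.155 − 11.2·55 − 300 = 0 → A_y = 655.8 N.
ΣF_x = 0: A_x + 70 = 0 → A_x = -70.00 N.

A_x = -70.00 N, A_y = 655.8 N, C_y = 260.2 N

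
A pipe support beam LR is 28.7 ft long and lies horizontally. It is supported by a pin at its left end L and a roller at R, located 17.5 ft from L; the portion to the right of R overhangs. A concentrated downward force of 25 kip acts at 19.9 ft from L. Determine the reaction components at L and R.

L_x = 0, L_y = -3.429 kip, R_y = 28.43 kip

ΣM about L: R_y·17.5 − 25·19.9 = 0 → R_y = 497.5/17.5 = 28.4286 ≈ 28.43 kip.
ΣF_y = 0: L_y + 28.4286 − 25 = 0 → L_y = -3.429 kip.
ΣF_x = 0: no horizontal applied forces, so L_x = 0.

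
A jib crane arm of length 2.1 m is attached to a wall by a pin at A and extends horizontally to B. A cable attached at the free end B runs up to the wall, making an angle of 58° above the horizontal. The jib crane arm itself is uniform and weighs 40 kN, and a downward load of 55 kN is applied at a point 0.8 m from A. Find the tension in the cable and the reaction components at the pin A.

ΣM about A: T·sin58°·2.1 − 40·1.05 − 55·0.8 = 0 → T = 86/(2.1·0.848048) = 48.2902 ≈ 48.29 kN.
ΣF_x = 0: A_x − T·cos58° = 0 → A_x = 48.2902 × 0.529919 = 25.59 kN.
ΣF_y = 0: A_y + T·sin58° − 40 − 55 = 0 → A_y = 95 − 48.2902 × 0.848048 = 54.05 kN.

T = 48.29 kN, A_x = 25.59 kN, A_y = 54.05 kN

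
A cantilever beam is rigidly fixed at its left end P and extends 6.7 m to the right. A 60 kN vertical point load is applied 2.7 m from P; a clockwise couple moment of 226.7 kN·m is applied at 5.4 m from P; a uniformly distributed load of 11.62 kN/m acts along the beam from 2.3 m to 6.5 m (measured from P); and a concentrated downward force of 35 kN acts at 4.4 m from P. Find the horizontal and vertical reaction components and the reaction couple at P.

Resultant of the distributed load: 11.62 × 4.2 = 48.804 kN at 4.4 m from P.
ΣF_x = 0: P_x = 0.
ΣF_y = 0: P_y − 60 − 11.62·4.2 − 35 = 0 → P_y = 143.8 kN.
ΣM about P: M_P − 60·2.7 − 226.7 − (11.62·4.2)·4.4 − 35·4.4 = 0 → M_P = 757.4 kN·m.

P_x = 0, P_y = 143.8 kN, M_P = 757.4 kN·m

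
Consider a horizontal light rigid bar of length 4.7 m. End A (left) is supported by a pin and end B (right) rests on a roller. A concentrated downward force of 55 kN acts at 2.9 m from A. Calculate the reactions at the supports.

A_x = 0, A_y = 21.06 kN, B_y = 33.94 kN

ΣM about A: B_y·4.7 − 55·2.9 = 0 → B_y = 159.5/4.7 = 33.9362 ≈ 33.94 kN.
ΣF_y = 0: A_y + 33.9362 − 55 = 0 → A_y = 21.06 kN.
ΣF_x = 0: no horizontal applied forces, so A_x = 0.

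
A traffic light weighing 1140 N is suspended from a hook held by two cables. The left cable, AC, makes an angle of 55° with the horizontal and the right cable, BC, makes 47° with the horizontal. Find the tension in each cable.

ΣF_x = 0: −T_AC·cos55° + T_BC·cos47° = 0 → T_BC = 0.841023·T_AC.
ΣF_y = 0: T_AC·sin55° + T_BC·sin47° = 1140.
Substitute: T_AC·(0.819152 + 0.841023·0.731354) = 1140 → T_AC = 794.847 ≈ 794.8 N.
Then T_BC = 0.841023 × 794.847 = 668.5 N.

T_AC = 794.8 N, T_BC = 668.5 N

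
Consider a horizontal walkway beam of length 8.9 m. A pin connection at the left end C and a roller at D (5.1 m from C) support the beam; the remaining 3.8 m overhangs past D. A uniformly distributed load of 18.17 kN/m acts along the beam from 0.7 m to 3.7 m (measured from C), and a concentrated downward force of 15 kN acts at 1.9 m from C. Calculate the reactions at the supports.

Resultant of the distributed load: 18.17 × 3 = 54.51 kN at 2.2 m from C.
Taking moments about C: D_y·5.1 − (18.17·3)·2.2 − 15·1.9 = 0 → D_y = 148.422/5.1 = 29.1024 ≈ 29.10 kN.
ΣF_y = 0: C_y + 29.1024 − 18.17·3 − 15 = 0 → C_y = 40.41 kN.
ΣF_x = 0: no horizontal applied forces, so C_x = 0.

C_x = 0, C_y = 40.41 kN, D_y = 29.10 kN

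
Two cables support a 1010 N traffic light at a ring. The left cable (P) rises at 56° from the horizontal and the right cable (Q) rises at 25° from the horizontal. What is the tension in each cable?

ΣF_x = 0: −T_P·cos56° + T_Q·cos25° = 0 → T_Q = 0.617001·T_P.
ΣF_y = 0: T_P·sin56° + T_Q·sin25° = 1010.
Substitute: T_P·(0.829038 + 0.617001·0.422618) = 1010 → T_P = 926.781 ≈ 926.8 N.
Then T_Q = 0.617001 × 926.781 = 571.8 N.

T_P = 926.8 N, T_Q = 571.8 N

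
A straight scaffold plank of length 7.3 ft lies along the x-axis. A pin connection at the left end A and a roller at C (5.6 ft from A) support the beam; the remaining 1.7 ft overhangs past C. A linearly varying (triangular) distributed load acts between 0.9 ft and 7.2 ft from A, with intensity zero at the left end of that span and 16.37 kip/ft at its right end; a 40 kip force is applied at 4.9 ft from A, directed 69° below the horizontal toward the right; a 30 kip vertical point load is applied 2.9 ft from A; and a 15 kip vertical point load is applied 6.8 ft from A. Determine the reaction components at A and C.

A_x = -14.33 kip, A_y = 20.52 kip, C_y = 113.4 kip

Resultant of the triangular load: ½ × 16.37 × 6.3 = 51.5655 kip, acting at 5.1 ft from A (one-third of the span from the peak).
Taking moments about A: C_y·5.6 − (½·16.37·6.3)·5.1 − 40·sin69°·4.9 − 30·2.9 − 15·6.8 = 0 → C_y = 634.966/5.6 = 113.387 ≈ 113.4 kip.
ΣF_y = 0: A_y + 113.387 − ½·16.37·6.3 − 40·sin69° − 30 − 15 = 0 → A_y = 20.52 kip.
ΣF_x = 0: A_x + 40·cos69° = 0 → A_x = -14.33 kip.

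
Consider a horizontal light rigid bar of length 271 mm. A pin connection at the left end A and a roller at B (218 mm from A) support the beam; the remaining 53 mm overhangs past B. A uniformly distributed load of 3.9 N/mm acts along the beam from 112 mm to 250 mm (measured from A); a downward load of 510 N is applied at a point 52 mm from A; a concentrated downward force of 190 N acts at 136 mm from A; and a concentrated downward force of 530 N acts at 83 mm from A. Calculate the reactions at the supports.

A_x = 0, A_y = 879.4 N, B_y = 888.8 N

Resultant of the distributed load: 3.9 × 138 = 538.2 N at 181 mm from A.
ΣM about A: B_y·218 − (3.9·138)·181 − 510·52 − 190·136 − 530·83 = 0 → B_y = 193764.2/218 = 888.827 ≈ 888.8 N.
ΣF_y = 0: A_y + 888.827 − 3.9·138 − 510 − 190 − 530 = 0 → A_y = 879.4 N.
ΣF_x = 0: no horizontal applied forces, so A_x = 0.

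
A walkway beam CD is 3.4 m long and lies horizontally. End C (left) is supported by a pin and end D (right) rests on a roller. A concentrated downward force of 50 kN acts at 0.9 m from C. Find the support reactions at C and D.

Taking moments about C: D_y·3.4 − 50·0.9 = 0 → D_y = 45/3.4 = 13.2353 ≈ 13.24 kN.
ΣF_y = 0: C_y + 13.2353 − 50 = 0 → C_y = 36.76 kN.
ΣF_x = 0: no horizontal applied forces, so C_x = 0.

C_x = 0, C_y = 36.76 kN, D_y = 13.24 kN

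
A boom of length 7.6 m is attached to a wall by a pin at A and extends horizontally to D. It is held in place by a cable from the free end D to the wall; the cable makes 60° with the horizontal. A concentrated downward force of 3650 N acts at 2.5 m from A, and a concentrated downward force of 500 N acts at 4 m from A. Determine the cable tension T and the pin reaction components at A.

T = 1690 N, A_x = 845.1 N, A_y = 2686 N

ΣM about A: T·sin60°·7.6 − 3650·2.5 − 500·4 = 0 → T = 11125/(7.6·0.866025) = 1690.27 ≈ 1690 N.
ΣF_x = 0: A_x − T·cos60° = 0 → A_x = 1690.27 × 0.5 = 845.1 N.
ΣF_y = 0: A_y + T·sin60° − 3650 − 500 = 0 → A_y = 4150 − 1690.27 × 0.866025 = 2686 N.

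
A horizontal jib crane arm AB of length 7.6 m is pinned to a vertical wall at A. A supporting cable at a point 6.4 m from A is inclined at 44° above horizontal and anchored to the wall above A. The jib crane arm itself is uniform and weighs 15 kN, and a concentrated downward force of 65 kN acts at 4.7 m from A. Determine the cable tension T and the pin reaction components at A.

T = 81.54 kN, A_x = 58.65 kN, A_y = 23.36 kN

ΣM about A: T·sin44°·6.4 − 15·3.8 − 65·4.7 = 0 → T = 362.5/(6.4·0.694658) = 81.5374 ≈ 81.54 kN.
ΣF_x = 0: A_x − T·cos44° = 0 → A_x = 81.5374 × 0.71934 = 58.65 kN.
ΣF_y = 0: A_y + T·sin44° − 15 − 65 = 0 → A_y = 80 − 81.5374 × 0.694658 = 23.36 kN.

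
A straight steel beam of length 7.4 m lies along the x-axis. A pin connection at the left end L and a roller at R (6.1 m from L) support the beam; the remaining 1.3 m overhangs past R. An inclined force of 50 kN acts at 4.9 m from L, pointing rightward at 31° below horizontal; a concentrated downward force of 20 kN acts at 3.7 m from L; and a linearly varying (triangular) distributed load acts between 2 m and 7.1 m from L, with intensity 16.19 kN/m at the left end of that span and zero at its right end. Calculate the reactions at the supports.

Resultant of the triangular load: ½ × 16.19 × 5.1 = 41.2845 kN, acting at 3.7 m from L (one-third of the span from the peak).
Moments about L: R_y·6.1 − 50·sin31°·4.9 − 20·3.7 − (½·16.19·5.1)·3.7 = 0 → R_y = 352.937/6.1 = 57.8585 ≈ 57.86 kN.
ΣF_y = 0: L_y + 57.8585 − 50·sin31° − 20 − ½·16.19·5.1 = 0 → L_y = 29.18 kN.
ΣF_x = 0: L_x + 50·cos31° = 0 → L_x = -42.86 kN.

L_x = -42.86 kN, L_y = 29.18 kN, R_y = 57.86 kN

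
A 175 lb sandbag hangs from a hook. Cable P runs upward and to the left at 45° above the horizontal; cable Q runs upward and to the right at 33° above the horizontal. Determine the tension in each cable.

ΣF_x = 0: −T_P·cos45° + T_Q·cos33° = 0 → T_Q = 0.843128·T_P.
ΣF_y = 0: T_P·sin45° + T_Q·sin33° = 175.
Substitute: T_P·(0.707107 + 0.843128·0.544639) = 175 → T_P = 150.046 ≈ 150.0 lb.
Then T_Q = 0.843128 × 150.046 = 126.5 lb.

T_P = 150.0 lb, T_Q = 126.5 lb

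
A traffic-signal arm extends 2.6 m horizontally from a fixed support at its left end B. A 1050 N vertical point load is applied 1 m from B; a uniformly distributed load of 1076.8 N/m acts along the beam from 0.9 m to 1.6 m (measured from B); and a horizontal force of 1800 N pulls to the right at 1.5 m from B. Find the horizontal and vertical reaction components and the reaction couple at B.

Resultant of the distributed load: 1076.8 × 0.7 = 753.76 N at 1.25 m from B.
ΣF_x = 0: B_x + 1800 = 0 → B_x = -1800 N.
ΣF_y = 0: B_y − 1050 − 1076.8·0.7 = 0 → B_y = 1804 N.
ΣM about B: M_B − 1050·1 − (1076.8·0.7)·1.25 = 0 → M_B = 1992 N·m.

B_x = -1800 N, B_y = 1804 N, M_B = 1992 N·m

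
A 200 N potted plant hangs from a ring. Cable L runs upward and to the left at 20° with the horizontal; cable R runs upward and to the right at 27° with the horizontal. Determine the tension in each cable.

ΣF_x = 0: −T_L·cos20° + T_R·cos27° = 0 → T_R = 1.05464·T_L.
ΣF_y = 0: T_L·sin20° + T_R·sin27° = 200.
Substitute: T_L·(0.34202 + 1.05464·0.45399) = 200 → T_L = 243.66 ≈ 243.7 N.
Then T_R = 1.05464 × 243.66 = 257.0 N.

T_L = 243.7 N, T_R = 257.0 N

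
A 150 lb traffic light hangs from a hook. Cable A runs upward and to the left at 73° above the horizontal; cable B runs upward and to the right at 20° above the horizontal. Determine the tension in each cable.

T_A = 141.1 lb, T_B = 43.92 lb

ΣF_x = 0: −T_A·cos73° + T_B·cos20° = 0 → T_B = 0.311135·T_A.
ΣF_y = 0: T_A·sin73° + T_B·sin20° = 150.
Substitute: T_A·(0.956305 + 0.311135·0.34202) = 150 → T_A = 141.147 ≈ 141.1 lb.
Then T_B = 0.311135 × 141.147 = 43.92 lb.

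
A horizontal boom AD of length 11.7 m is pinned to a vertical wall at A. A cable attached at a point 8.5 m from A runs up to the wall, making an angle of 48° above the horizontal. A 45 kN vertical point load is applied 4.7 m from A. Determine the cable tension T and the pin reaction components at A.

ΣM about A: T·sin48°·8.5 − 45·4.7 = 0 → T = 211.5/(8.5·0.743145) = 33.4825 ≈ 33.48 kN.
ΣF_x = 0: A_x − T·cos48° = 0 → A_x = 33.4825 × 0.669131 = 22.40 kN.
ΣF_y = 0: A_y + T·sin48° − 45 = 0 → A_y = 45 − 33.4825 × 0.743145 = 20.12 kN.

T = 33.48 kN, A_x = 22.40 kN, A_y = 20.12 kN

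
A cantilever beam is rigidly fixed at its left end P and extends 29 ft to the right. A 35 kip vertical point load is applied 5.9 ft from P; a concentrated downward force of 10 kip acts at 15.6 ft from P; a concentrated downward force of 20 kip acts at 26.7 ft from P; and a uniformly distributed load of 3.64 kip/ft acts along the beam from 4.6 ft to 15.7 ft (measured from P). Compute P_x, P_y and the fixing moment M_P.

P_x = 0, P_y = 105.4 kip, M_P = 1307 kip·ft

Resultant of the distributed load: 3.64 × 11.1 = 40.404 kip at 10.15 ft from P.
ΣF_x = 0: P_x = 0.
ΣF_y = 0: P_y − 35 − 10 − 20 − 3.64·11.1 = 0 → P_y = 105.4 kip.
ΣM about P: M_P − 35·5.9 − 10·15.6 − 20·26.7 − (3.64·11.1)·10.15 = 0 → M_P = 1307 kip·ft.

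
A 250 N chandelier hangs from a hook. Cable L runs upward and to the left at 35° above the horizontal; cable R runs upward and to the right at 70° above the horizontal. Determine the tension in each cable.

ΣF_x = 0: −T_L·cos35° + T_R·cos70° = 0 → T_R = 2.39504·T_L.
ΣF_y = 0: T_L·sin35° + T_R·sin70° = 250.
Substitute: T_L·(0.573576 + 2.39504·0.939693) = 250 → T_L = 88.5213 ≈ 88.52 N.
Then T_R = 2.39504 × 88.5213 = 212.0 N.

T_L = 88.52 N, T_R = 212.0 N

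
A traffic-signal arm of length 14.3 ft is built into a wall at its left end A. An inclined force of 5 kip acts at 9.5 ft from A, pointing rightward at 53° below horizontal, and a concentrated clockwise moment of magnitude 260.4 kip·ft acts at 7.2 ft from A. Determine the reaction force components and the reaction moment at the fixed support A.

A_x = -3.009 kip, A_y = 3.993 kip, M_A = 298.3 kip·ft

ΣF_x = 0: A_x + 5·cos53° = 0 → A_x = -3.009 kip.
ΣF_y = 0: A_y − 5·sin53° = 0 → A_y = 3.993 kip.
ΣM about A: M_A − 5·sin53°·9.5 − 260.4 = 0 → M_A = 298.3 kip·ft.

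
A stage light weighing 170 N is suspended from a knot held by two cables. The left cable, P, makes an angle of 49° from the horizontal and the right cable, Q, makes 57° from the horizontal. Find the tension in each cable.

ΣF_x = 0: −T_P·cos49° + T_Q·cos57° = 0 → T_Q = 1.20458·T_P.
ΣF_y = 0: T_P·sin49° + T_Q·sin57° = 170.
Substitute: T_P·(0.75471 + 1.20458·0.838671) = 170 → T_P = 96.3197 ≈ 96.32 N.
Then T_Q = 1.20458 × 96.3197 = 116.0 N.

T_P = 96.32 N, T_Q = 116.0 N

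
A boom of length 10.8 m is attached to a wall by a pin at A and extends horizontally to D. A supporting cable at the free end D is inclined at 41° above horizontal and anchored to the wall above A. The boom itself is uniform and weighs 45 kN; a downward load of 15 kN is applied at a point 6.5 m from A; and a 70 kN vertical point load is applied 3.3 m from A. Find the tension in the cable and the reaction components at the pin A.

ΣM about A: T·sin41°·10.8 − 45·5.4 − 15·6.5 − 70·3.3 = 0 → T = 571.5/(10.8·0.656059) = 80.6584 ≈ 80.66 kN.
ΣF_x = 0: A_x − T·cos41° = 0 → A_x = 80.6584 × 0.75471 = 60.87 kN.
ΣF_y = 0: A_y + T·sin41° − 45 − 15 − 70 = 0 → A_y = 130 − 80.6584 × 0.656059 = 77.08 kN.

T = 80.66 kN, A_x = 60.87 kN, A_y = 77.08 kN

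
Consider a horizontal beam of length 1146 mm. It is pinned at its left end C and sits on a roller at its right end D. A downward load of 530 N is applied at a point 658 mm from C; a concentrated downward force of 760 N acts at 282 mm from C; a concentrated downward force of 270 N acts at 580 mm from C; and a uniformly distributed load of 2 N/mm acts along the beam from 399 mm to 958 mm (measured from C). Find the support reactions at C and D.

C_x = 0, C_y = 1388 N, D_y = 1290 N

Resultant of the distributed load: 2 × 559 = 1118 N at 678.5 mm from C.
Taking moments about C: D_y·1146 − 530·658 − 760·282 − 270·580 − (2·559)·678.5 = 0 → D_y = 1478223/1146 = 1289.9 ≈ 1290 N.
ΣF_y = 0: C_y + 1289.9 − 530 − 760 − 270 − 2·559 = 0 → C_y = 1388 N.
ΣF_x = 0: no horizontal applied forces, so C_x = 0.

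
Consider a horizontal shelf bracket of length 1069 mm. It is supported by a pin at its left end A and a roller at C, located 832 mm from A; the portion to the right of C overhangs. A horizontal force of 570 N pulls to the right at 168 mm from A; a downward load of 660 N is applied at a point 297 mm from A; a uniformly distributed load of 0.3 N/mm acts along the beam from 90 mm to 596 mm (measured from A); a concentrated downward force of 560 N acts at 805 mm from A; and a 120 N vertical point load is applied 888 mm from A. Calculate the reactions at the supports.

Resultant of the distributed load: 0.3 × 506 = 151.8 N at 343 mm from A.
ΣM about A: C_y·832 − 660·297 − (0.3·506)·343 − 560·805 − 120·888 = 0 → C_y = 805447.4/832 = 968.086 ≈ 968.1 N.
ΣF_y = 0: A_y + 968.086 − 660 − 0.3·506 − 560 − 120 = 0 → A_y = 523.7 N.
ΣF_x = 0: A_x + 570 = 0 → A_x = -570.0 N.

A_x = -570.0 N, A_y = 523.7 N, C_y = 968.1 N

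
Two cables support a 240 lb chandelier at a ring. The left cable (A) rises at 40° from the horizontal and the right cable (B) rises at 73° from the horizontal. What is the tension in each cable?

T_A = 76.23 lb, T_B = 199.7 lb

ΣF_x = 0: −T_A·cos40° + T_B·cos73° = 0 → T_B = 2.6201·T_A.
ΣF_y = 0: T_A·sin40° + T_B·sin73° = 240.
Substitute: T_A·(0.642788 + 2.6201·0.956305) = 240 → T_A = 76.2291 ≈ 76.23 lb.
Then T_B = 2.6201 × 76.2291 = 199.7 lb.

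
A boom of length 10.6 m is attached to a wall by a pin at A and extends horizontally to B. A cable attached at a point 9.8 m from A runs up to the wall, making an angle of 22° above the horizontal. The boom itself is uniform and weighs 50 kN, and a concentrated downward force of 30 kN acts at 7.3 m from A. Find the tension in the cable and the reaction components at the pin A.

ΣM about A: T·sin22°·9.8 − 50·5.3 − 30·7.3 = 0 → T = 484/(9.8·0.374607) = 131.839 ≈ 131.8 kN.
ΣF_x = 0: A_x − T·cos22° = 0 → A_x = 131.839 × 0.927184 = 122.2 kN.
ΣF_y = 0: A_y + T·sin22° − 50 − 30 = 0 → A_y = 80 − 131.839 × 0.374607 = 30.61 kN.

T = 131.8 kN, A_x = 122.2 kN, A_y = 30.61 kN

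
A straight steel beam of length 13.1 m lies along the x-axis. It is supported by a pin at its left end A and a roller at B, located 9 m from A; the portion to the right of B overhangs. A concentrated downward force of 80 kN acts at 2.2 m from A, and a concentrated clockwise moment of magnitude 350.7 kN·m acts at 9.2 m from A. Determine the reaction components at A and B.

ΣM about A: B_y·9 − 80·2.2 − 350.7 = 0 → B_y = 526.7/9 = 58.5222 ≈ 58.52 kN.
ΣF_y = 0: A_y + 58.5222 − 80 = 0 → A_y = 21.48 kN.
ΣF_x = 0: no horizontal applied forces, so A_x = 0.

A_x = 0, A_y = 21.48 kN, B_y = 58.52 kN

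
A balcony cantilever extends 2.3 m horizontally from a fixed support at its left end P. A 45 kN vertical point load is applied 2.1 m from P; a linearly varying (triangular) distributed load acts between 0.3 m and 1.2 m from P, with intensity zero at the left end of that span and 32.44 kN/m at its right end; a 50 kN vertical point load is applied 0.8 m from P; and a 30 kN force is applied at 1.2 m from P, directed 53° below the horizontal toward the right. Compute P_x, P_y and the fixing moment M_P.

Resultant of the triangular load: ½ × 32.44 × 0.9 = 14.598 kN, acting at 0.9 m from P (one-third of the span from the peak).
ΣF_x = 0: P_x + 30·cos53° = 0 → P_x = -18.05 kN.
ΣF_y = 0: P_y − 45 − ½·32.44·0.9 − 50 − 30·sin53° = 0 → P_y = 133.6 kN.
ΣM about P: M_P − 45·2.1 − (½·32.44·0.9)·0.9 − 50·0.8 − 30·sin53°·1.2 = 0 → M_P = 176.4 kN·m.

P_x = -18.05 kN, P_y = 133.6 kN, M_P = 176.4 kN·m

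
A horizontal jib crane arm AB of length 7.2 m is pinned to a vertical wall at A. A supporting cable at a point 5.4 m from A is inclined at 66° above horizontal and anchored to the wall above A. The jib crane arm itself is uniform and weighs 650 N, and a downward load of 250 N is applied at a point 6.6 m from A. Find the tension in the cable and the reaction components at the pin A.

ΣM about A: T·sin66°·5.4 − 650·3.6 − 250·6.6 = 0 → T = 3990/(5.4·0.913545) = 808.815 ≈ 808.8 N.
ΣF_x = 0: A_x − T·cos66° = 0 → A_x = 808.815 × 0.406737 = 329.0 N.
ΣF_y = 0: A_y + T·sin66° − 650 − 250 = 0 → A_y = 900 − 808.815 × 0.913545 = 161.1 N.

T = 808.8 N, A_x = 329.0 N, A_y = 161.1 N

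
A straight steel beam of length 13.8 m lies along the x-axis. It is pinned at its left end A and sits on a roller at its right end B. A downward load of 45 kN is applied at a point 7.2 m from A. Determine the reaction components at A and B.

Taking moments about A: B_y·13.8 − 45·7.2 = 0 → B_y = 324/13.8 = 23.4783 ≈ 23.48 kN.
ΣF_y = 0: A_y + 23.4783 − 45 = 0 → A_y = 21.52 kN.
ΣF_x = 0: no horizontal applied forces, so A_x = 0.

A_x = 0, A_y = 21.52 kN, B_y = 23.48 kN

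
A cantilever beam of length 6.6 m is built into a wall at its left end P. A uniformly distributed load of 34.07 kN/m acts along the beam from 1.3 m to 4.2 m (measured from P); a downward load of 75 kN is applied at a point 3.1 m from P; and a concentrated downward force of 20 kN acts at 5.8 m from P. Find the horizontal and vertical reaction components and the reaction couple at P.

Resultant of the distributed load: 34.07 × 2.9 = 98.803 kN at 2.75 m from P.
ΣF_x = 0: P_x = 0.
ΣF_y = 0: P_y − 34.07·2.9 − 75 − 20 = 0 → P_y = 193.8 kN.
ΣM about P: M_P − (34.07·2.9)·2.75 − 75·3.1 − 20·5.8 = 0 → M_P = 620.2 kN·m.

P_x = 0, P_y = 193.8 kN, M_P = 620.2 kN·m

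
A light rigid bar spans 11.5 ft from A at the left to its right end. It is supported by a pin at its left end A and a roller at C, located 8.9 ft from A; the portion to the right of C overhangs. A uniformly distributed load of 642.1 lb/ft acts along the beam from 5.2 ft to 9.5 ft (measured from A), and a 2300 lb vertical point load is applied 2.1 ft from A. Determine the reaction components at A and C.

A_x = 0, A_y = 2238 lb, C_y = 2823 lb

Resultant of the distributed load: 642.1 × 4.3 = 2761.03 lb at 7.35 ft from A.
Moments about A: C_y·8.9 − (642.1·4.3)·7.35 − 2300·2.1 = 0 → C_y = 25123.5705/8.9 = 2822.87 ≈ 2823 lb.
ΣF_y = 0: A_y + 2822.87 − 642.1·4.3 − 2300 = 0 → A_y = 2238 lb.
ΣF_x = 0: no horizontal applied forces, so A_x = 0.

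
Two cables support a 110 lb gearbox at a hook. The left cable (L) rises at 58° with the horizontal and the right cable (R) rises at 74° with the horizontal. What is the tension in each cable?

ΣF_x = 0: −T_L·cos58° + T_R·cos74° = 0 → T_R = 1.92252·T_L.
ΣF_y = 0: T_L·sin58° + T_R·sin74° = 110.
Substitute: T_L·(0.848048 + 1.92252·0.961262) = 110 → T_L = 40.7998 ≈ 40.80 lb.
Then T_R = 1.92252 × 40.7998 = 78.44 lb.

T_L = 40.80 lb, T_R = 78.44 lb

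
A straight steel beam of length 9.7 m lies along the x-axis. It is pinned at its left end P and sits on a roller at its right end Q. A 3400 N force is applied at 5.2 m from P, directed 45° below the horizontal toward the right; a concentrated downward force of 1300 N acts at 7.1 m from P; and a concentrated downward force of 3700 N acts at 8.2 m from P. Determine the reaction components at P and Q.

Taking moments about P: Q_y·9.7 − 3400·sin45°·5.2 − 1300·7.1 − 3700·8.2 = 0 → Q_y = 52071.6/9.7 = 5368.21 ≈ 5368 N.
ΣF_y = 0: P_y + 5368.21 − 3400·sin45° − 1300 − 3700 = 0 → P_y = 2036 N.
ΣF_x = 0: P_x + 3400·cos45° = 0 → P_x = -2404 N.

P_x = -2404 N, P_y = 2036 N, Q_y = 5368 N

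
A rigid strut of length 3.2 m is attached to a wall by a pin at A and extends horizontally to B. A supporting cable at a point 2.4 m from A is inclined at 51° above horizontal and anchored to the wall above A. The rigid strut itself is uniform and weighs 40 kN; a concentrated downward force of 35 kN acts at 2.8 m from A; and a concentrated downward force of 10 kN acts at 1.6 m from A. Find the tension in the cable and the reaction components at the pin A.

T = 95.43 kN, A_x = 60.06 kN, A_y = 10.83 kN

ΣM about A: T·sin51°·2.4 − 40·1.6 − 35·2.8 − 10·1.6 = 0 → T = 178/(2.4·0.777146) = 95.4347 ≈ 95.43 kN.
ΣF_x = 0: A_x − T·cos51° = 0 → A_x = 95.4347 × 0.62932 = 60.06 kN.
ΣF_y = 0: A_y + T·sin51° − 40 − 35 − 10 = 0 → A_y = 85 − 95.4347 × 0.777146 = 10.83 kN.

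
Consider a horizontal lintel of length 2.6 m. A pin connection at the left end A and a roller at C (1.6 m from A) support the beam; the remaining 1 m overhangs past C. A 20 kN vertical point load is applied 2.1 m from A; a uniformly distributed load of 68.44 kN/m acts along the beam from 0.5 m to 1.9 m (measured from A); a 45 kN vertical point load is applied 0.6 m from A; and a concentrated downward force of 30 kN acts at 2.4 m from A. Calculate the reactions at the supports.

Resultant of the distributed load: 68.44 × 1.4 = 95.816 kN at 1.2 m from A.
Taking moments about A: C_y·1.6 − 20·2.1 − (68.44·1.4)·1.2 − 45·0.6 − 30·2.4 = 0 → C_y = 255.9792/1.6 = 159.987 ≈ 160.0 kN.
ΣF_y = 0: A_y + 159.987 − 20 − 68.44·1.4 − 45 − 30 = 0 → A_y = 30.83 kN.
ΣF_x = 0: no horizontal applied forces, so A_x = 0.

A_x = 0, A_y = 30.83 kN, C_y = 160.0 kN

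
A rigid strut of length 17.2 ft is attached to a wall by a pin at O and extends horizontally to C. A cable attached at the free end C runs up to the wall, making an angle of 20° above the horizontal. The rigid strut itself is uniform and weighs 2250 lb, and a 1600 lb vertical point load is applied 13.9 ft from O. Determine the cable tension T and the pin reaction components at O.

ΣM about O: T·sin20°·17.2 − 2250·8.6 − 1600·13.9 = 0 → T = 41590/(17.2·0.34202) = 7069.83 ≈ 7070 lb.
ΣF_x = 0: O_x − T·cos20° = 0 → O_x = 7069.83 × 0.939693 = 6643 lb.
ΣF_y = 0: O_y + T·sin20° − 2250 − 1600 = 0 → O_y = 3850 − 7069.83 × 0.34202 = 1432 lb.

T = 7070 lb, O_x = 6643 lb, O_y = 1432 lb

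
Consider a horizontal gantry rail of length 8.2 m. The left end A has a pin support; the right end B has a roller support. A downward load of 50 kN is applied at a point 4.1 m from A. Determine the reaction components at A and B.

A_x = 0, A_y = 25.00 kN, B_y = 25.00 kN

ΣM about A: B_y·8.2 − 50·4.1 = 0 → B_y = 205/8.2 = 25.00 kN.
ΣF_y = 0: A_y + 25 − 50 = 0 → A_y = 25.00 kN.
ΣF_x = 0: no horizontal applied forces, so A_x = 0.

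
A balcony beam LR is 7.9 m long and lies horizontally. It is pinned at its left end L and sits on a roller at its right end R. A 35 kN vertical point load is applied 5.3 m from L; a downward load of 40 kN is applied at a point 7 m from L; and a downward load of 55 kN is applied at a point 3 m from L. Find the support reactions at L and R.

ΣM about L: R_y·7.9 − 35·5.3 − 40·7 − 55·3 = 0 → R_y = 630.5/7.9 = 79.8101 ≈ 79.81 kN.
ΣF_y = 0: L_y + 79.8101 − 35 − 40 − 55 = 0 → L_y = 50.19 kN.
ΣF_x = 0: no horizontal applied forces, so L_x = 0.

L_x = 0, L_y = 50.19 kN, R_y = 79.81 kN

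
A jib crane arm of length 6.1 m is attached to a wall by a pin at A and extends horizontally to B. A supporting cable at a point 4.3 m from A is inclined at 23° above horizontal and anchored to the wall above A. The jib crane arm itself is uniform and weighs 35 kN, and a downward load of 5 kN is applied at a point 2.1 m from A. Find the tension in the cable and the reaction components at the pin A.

ΣM about A: T·sin23°·4.3 − 35·3.05 − 5·2.1 = 0 → T = 117.25/(4.3·0.390731) = 69.7857 ≈ 69.79 kN.
ΣF_x = 0: A_x − T·cos23° = 0 → A_x = 69.7857 × 0.920505 = 64.24 kN.
ΣF_y = 0: A_y + T·sin23° − 35 − 5 = 0 → A_y = 40 − 69.7857 × 0.390731 = 12.73 kN.

T = 69.79 kN, A_x = 64.24 kN, A_y = 12.73 kN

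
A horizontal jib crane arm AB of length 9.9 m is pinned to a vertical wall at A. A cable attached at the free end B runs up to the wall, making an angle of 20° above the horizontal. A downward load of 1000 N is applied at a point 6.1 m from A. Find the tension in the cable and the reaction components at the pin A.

T = 1802 N, A_x = 1693 N, A_y = 383.8 N

ΣM about A: T·sin20°·9.9 − 1000·6.1 = 0 → T = 6100/(9.9·0.34202) = 1801.54 ≈ 1802 N.
ΣF_x = 0: A_x − T·cos20° = 0 → A_x = 1801.54 × 0.939693 = 1693 N.
ΣF_y = 0: A_y + T·sin20° − 1000 = 0 → A_y = 1000 − 1801.54 × 0.34202 = 383.8 N.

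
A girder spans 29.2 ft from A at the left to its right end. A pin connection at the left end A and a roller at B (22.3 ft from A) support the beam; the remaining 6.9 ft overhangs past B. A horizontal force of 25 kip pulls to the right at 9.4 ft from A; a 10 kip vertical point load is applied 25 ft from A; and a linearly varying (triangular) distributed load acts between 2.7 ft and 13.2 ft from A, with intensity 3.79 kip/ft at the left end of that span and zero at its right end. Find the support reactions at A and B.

A_x = -25.00 kip, A_y = 13.15 kip, B_y = 16.74 kip

Resultant of the triangular load: ½ × 3.79 × 10.5 = 19.8975 kip, acting at 6.2 ft from A (one-third of the span from the peak).
ΣM about A: B_y·22.3 − 10·25 − (½·3.79·10.5)·6.2 = 0 → B_y = 373.3645/22.3 = 16.7428 ≈ 16.74 kip.
ΣF_y = 0: A_y + 16.7428 − 10 − ½·3.79·10.5 = 0 → A_y = 13.15 kip.
ΣF_x = 0: A_x + 25 = 0 → A_x = -25.00 kip.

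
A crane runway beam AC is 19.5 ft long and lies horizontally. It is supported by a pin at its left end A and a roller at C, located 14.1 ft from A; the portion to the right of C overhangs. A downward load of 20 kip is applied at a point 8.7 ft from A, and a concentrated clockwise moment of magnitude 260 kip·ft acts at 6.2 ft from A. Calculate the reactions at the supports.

A_x = 0, A_y = -10.78 kip, C_y = 30.78 kip

Taking moments about A: C_y·14.1 − 20·8.7 − 260 = 0 → C_y = 434/14.1 = 30.7801 ≈ 30.78 kip.
ΣF_y = 0: A_y + 30.7801 − 20 = 0 → A_y = -10.78 kip.
ΣF_x = 0: no horizontal applied forces, so A_x = 0.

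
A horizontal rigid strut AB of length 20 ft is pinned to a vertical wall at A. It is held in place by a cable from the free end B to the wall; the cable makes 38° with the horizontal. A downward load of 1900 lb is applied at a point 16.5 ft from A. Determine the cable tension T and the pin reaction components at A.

ΣM about A: T·sin38°·20 − 1900·16.5 = 0 → T = 31350/(20·0.615661) = 2546.04 ≈ 2546 lb.
ΣF_x = 0: A_x − T·cos38° = 0 → A_x = 2546.04 × 0.788011 = 2006 lb.
ΣF_y = 0: A_y + T·sin38° − 1900 = 0 → A_y = 1900 − 2546.04 × 0.615661 = 332.5 lb.

T = 2546 lb, A_x = 2006 lb, A_y = 332.5 lb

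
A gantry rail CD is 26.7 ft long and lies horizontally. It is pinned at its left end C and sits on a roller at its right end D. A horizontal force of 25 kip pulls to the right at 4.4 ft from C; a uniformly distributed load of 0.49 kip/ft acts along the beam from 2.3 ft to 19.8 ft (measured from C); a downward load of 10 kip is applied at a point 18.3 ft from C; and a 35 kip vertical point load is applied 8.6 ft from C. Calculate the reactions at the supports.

C_x = -25.00 kip, C_y = 31.90 kip, D_y = 21.68 kip

Resultant of the distributed load: 0.49 × 17.5 = 8.575 kip at 11.05 ft from C.
Moments about C: D_y·26.7 − (0.49·17.5)·11.05 − 10·18.3 − 35·8.6 = 0 → D_y = 578.75375/26.7 = 21.6762 ≈ 21.68 kip.
ΣF_y = 0: C_y + 21.6762 − 0.49·17.5 − 10 − 35 = 0 → C_y = 31.90 kip.
ΣF_x = 0: C_x + 25 = 0 → C_x = -25.00 kip.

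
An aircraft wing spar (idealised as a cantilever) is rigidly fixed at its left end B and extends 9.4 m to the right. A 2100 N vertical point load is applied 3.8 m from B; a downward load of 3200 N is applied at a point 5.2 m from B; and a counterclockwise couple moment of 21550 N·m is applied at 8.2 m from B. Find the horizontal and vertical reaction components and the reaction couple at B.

ΣF_x = 0: B_x = 0.
ΣF_y = 0: B_y − 2100 − 3200 = 0 → B_y = 5300 N.
ΣM about B: M_B − 2100·3.8 − 3200·5.2 + 21550 = 0 → M_B = 3070 N·m.

B_x = 0, B_y = 5300 N, M_B = 3070 N·m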